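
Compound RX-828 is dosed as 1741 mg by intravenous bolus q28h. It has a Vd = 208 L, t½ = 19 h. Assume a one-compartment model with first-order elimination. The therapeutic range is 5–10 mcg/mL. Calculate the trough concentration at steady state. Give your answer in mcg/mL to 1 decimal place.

Over one 28-h interval, 28/19 ≈ 1.4737 half-lives elapse, leaving f ≈ 0.3601 of each dose.
Single-dose peak C₀ = D/Vd = 1741/208 ≈ 8.370 mcg/mL.
Steady-state trough Cmin,ss = C₀·f/(1−f) ≈ 8.370 × 0.3601/0.6399 ≈ 4.710 mcg/mL.
Trough 4.7 mcg/mL vs MEC 5 mcg/mL: subtherapeutic.

4.7 mcg/mL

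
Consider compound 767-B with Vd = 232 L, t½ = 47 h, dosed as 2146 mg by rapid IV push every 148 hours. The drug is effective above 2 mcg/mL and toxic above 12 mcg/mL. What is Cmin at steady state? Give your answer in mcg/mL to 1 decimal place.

1.2 mcg/mL

Over one 148-h interval, 148/47 ≈ 3.1489 half-lives elapse, leaving f ≈ 0.1127 of each dose.
Accumulation ratio R = 1/(1 − f) ≈ 1/0.8873 ≈ 1.1270.
Each bolus raises the concentration by D/Vd = 2146/232 ≈ 9.250 mcg/mL.
Cmax,ss = C₀/(1 − f) ≈ 9.250/0.8873 ≈ 10.425 mcg/mL.
Steady-state trough Cmin,ss = Cmax,ss·f ≈ 10.425 × 0.1127 ≈ 1.175 mcg/mL.
Trough 1.2 mcg/mL vs MEC 2 mcg/mL: subtherapeutic.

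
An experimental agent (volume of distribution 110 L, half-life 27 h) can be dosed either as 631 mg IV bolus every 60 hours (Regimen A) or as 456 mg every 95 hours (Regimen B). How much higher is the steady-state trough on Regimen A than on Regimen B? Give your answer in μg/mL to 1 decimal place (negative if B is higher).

Regimen A: f = (1/2)^(60/27) ≈ 0.2143; Cmin,ss = (631/110)·f/(1−f) ≈ 1.565 μg/mL.
Regimen B: f = (1/2)^(95/27) ≈ 0.0873; Cmin,ss = (456/110)·f/(1−f) ≈ 0.397 μg/mL.
Difference ≈ 1.565 − 0.397 ≈ 1.168 μg/mL.

1.2 μg/mL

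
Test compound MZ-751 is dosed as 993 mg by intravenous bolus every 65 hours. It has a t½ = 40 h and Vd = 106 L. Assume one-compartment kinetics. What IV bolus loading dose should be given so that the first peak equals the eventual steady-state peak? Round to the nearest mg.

f = (1/2)^(65/40) ≈ 0.324210; accumulation ratio R = 1/(1−f) ≈ 1.47975.
Loading dose to hit Cmax,ss on first dose: D_load = D_maint·R ≈ 993 × 1.47975 ≈ 1469.39 mg.

1469 mg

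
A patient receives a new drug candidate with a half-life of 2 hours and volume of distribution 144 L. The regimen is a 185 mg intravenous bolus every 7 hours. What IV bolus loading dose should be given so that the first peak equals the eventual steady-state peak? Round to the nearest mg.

203 mg

f = (1/2)^(7/2) ≈ 0.088388; accumulation ratio R = 1/(1−f) ≈ 1.09696.
Loading dose to hit Cmax,ss on first dose: D_load = D_maint·R ≈ 185 × 1.09696 ≈ 202.94 mg.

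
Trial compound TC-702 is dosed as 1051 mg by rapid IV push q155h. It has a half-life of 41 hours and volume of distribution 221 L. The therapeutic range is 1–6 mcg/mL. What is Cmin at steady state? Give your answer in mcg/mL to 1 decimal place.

0.4 mcg/mL

Over one 155-h interval, 155/41 ≈ 3.7805 half-lives elapse, leaving f ≈ 0.0728 of each dose.
At steady state, accumulation factor R = 1/(1 − e^(−kτ)) ≈ 1.0785.
Each bolus raises the concentration by D/Vd = 1051/221 ≈ 4.756 mcg/mL.
Steady-state peak Cmax,ss = C₀·R ≈ 4.756 × 1.0785 ≈ 5.129 mcg/mL.
Steady-state trough Cmin,ss = Cmax,ss·f ≈ 5.129 × 0.0728 ≈ 0.373 mcg/mL.
Trough 0.4 mcg/mL vs MEC 1 mcg/mL: subtherapeutic.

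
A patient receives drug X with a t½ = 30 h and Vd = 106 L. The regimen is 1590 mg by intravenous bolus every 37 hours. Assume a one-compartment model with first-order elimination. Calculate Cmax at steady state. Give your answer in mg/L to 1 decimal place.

26.1 mg/L

k = ln2/t½ = ln2/30 ≈ 0.023105 h⁻¹; fraction remaining f = e^(−kτ) = e^(−0.023105×37) ≈ 0.4253.
Accumulation ratio R = 1/(1 − f) ≈ 1/0.5747 ≈ 1.7400.
Each bolus raises the concentration by D/Vd = 1590/106 ≈ 15.000 mg/L.
Steady-state peak Cmax,ss = C₀·R ≈ 15.000 × 1.7400 ≈ 26.100 mg/L.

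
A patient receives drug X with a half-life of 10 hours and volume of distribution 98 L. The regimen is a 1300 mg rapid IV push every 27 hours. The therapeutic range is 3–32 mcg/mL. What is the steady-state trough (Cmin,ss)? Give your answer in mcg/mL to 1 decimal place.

2.4 mcg/mL

k = ln2/t½ = ln2/10 ≈ 0.069315 h⁻¹; fraction remaining f = e^(−kτ) = e^(−0.069315×27) ≈ 0.1539.
At steady state, accumulation factor R = 1/(1 − e^(−kτ)) ≈ 1.1819.
Single-dose peak C₀ = D/Vd = 1300/98 ≈ 13.265 mcg/mL.
Cmax,ss = C₀/(1 − f) ≈ 13.265/0.8461 ≈ 15.678 mcg/mL.
One interval later, Cmin,ss = Cmax,ss·e^(−kτ) ≈ 15.678 × 0.1539 ≈ 2.413 mcg/mL.
Trough 2.4 mcg/mL vs MEC 3 mcg/mL: subtherapeutic.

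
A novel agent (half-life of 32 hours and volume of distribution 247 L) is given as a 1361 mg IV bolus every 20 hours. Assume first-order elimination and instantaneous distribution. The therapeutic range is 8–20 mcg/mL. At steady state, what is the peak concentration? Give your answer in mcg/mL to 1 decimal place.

k = ln2/t½ = ln2/32 ≈ 0.021661 h⁻¹; fraction remaining f = e^(−kτ) = e^(−0.021661×20) ≈ 0.6484.
Accumulation ratio R = 1/(1 − f) ≈ 1/0.3516 ≈ 2.8441.
Single-dose peak C₀ = D/Vd = 1361/247 ≈ 5.510 mcg/mL.
Steady-state peak Cmax,ss = C₀·R ≈ 5.510 × 2.8441 ≈ 15.671 mcg/mL.
Peak 15.7 mcg/mL vs MTC 20 mcg/mL: below toxic threshold.

15.7 mcg/mL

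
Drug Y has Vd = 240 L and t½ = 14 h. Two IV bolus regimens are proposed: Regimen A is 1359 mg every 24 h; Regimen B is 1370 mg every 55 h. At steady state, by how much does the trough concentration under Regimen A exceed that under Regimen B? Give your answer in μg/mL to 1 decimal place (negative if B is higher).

2.1 μg/mL

Regimen A: f = (1/2)^(24/14) ≈ 0.3048; Cmin,ss = (1359/240)·f/(1−f) ≈ 2.483 μg/mL.
Regimen B: f = (1/2)^(55/14) ≈ 0.0657; Cmin,ss = (1370/240)·f/(1−f) ≈ 0.401 μg/mL.
Difference ≈ 2.483 − 0.401 ≈ 2.082 μg/mL.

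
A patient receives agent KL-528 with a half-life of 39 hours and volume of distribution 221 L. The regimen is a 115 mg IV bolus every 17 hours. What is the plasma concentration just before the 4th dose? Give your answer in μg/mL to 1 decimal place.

0.9 μg/mL

f = (1/2)^(τ/t½) = (1/2)^(17/39) ≈ 0.7392.
C₀ = D/Vd = 115/221 ≈ 0.520 μg/mL.
Before the 4th dose, 3 doses have been given. Superposition: Cmin = C₀·(f + f² + … + f^3).
≈ 0.520 × (0.7392 + 0.5464 + 0.4039) ≈ 0.520 × 1.6895 ≈ 0.879 μg/mL.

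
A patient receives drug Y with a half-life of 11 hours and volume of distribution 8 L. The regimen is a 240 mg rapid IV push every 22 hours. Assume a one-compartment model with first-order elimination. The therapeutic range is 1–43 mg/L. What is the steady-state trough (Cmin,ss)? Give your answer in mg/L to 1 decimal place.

The dosing interval is 2 half-lives, so f = 2^(−2) = 0.25.
At steady state, R = 1/(1 − 0.25) = 4/3.
Single-dose peak C₀ = D/Vd = 240/8 = 30 mg/L.
Steady-state peak Cmax,ss = C₀·R = 30 × 4/3 ≈ 40.000 mg/L.
Steady-state trough Cmin,ss = Cmax,ss·f ≈ 40.000 × 0.25 ≈ 10.000 mg/L.
Trough 10.0 mg/L vs MEC 1 mg/L: adequate.

10.0 mg/L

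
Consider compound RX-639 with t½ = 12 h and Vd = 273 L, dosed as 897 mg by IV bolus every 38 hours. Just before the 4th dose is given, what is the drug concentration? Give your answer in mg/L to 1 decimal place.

f = (1/2)^(τ/t½) = (1/2)^(38/12) ≈ 0.1114.
C₀ = D/Vd = 897/273 ≈ 3.286 mg/L.
Before the 4th dose, 3 doses have been given. Superposition: Cmin = C₀·(f + f² + … + f^3).
≈ 3.286 × (0.1114 + 0.0124 + 0.0014) ≈ 3.286 × 0.1252 ≈ 0.411 mg/L.

0.4 mg/L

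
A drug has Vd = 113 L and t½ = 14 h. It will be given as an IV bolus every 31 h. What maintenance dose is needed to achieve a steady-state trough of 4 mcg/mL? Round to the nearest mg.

τ/t½ = 31/14 ≈ 2.2143, so f = (1/2)^(31/14) ≈ 0.215493.
Cmin,ss = (D/Vd)·f/(1−f), so D = Cmin,ss·Vd·(1−f)/f.
D = 4 × 113 × (1−f)/f ≈ 4 × 113 × 3.64052 ≈ 1645.52 mg.

1646 mg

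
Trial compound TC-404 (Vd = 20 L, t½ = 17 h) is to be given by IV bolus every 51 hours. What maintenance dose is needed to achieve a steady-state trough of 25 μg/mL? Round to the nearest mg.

τ/t½ = 51/17 ≈ 3, so f = (1/2)^(51/17) ≈ 0.125000.
Cmin,ss = (D/Vd)·f/(1−f), so D = Cmin,ss·Vd·(1−f)/f.
D = 25 × 20 × (1−f)/f ≈ 25 × 20 × 7.00000 ≈ 3500.00 mg.

3500 mg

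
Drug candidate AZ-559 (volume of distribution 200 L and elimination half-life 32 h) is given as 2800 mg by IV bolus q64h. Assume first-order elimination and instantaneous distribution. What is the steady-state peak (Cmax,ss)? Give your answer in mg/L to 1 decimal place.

The dosing interval is 2 half-lives, so f = 2^(−2) = 0.25.
At steady state, R = 1/(1 − 0.25) = 4/3.
Single-dose peak C₀ = D/Vd = 2800/200 = 14 mg/L.
Steady-state peak Cmax,ss = C₀·R = 14 × 4/3 ≈ 18.667 mg/L.

18.7 mg/L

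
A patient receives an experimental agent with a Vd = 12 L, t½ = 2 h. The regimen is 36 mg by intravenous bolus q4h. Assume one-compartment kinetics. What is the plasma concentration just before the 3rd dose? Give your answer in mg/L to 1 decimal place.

f = (1/2)^(τ/t½) = (1/2)^(4/2) ≈ 0.2500.
C₀ = D/Vd = 36/12 ≈ 3.000 mg/L.
Before the 3rd dose, 2 doses have been given. Superposition: Cmin = C₀·(f + f²).
≈ 3.000 × (0.2500 + 0.0625) ≈ 3.000 × 0.3125 ≈ 0.938 mg/L.

0.9 mg/L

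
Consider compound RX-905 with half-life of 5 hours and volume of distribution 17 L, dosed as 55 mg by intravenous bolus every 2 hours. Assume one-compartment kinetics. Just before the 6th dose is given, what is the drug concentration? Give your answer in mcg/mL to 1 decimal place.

f = (1/2)^(τ/t½) = (1/2)^(2/5) ≈ 0.7579.
C₀ = D/Vd = 55/17 ≈ 3.235 mcg/mL.
Before the 6th dose, 5 doses have been given. Superposition: Cmin = C₀·(f + f² + … + f^5).
≈ 3.235 × (0.7579 + 0.5744 + 0.4353 + 0.3299 + 0.2501) ≈ 3.235 × 2.3476 ≈ 7.594 mcg/mL.

7.6 mcg/mL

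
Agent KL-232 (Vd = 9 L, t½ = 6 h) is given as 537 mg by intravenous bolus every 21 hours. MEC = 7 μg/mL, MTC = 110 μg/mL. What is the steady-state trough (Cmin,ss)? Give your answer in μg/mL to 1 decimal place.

5.8 μg/mL

Over one 21-h interval, 21/6 ≈ 3.5 half-lives elapse, leaving f ≈ 0.0884 of each dose.
Single-dose peak C₀ = D/Vd = 537/9 ≈ 59.667 μg/mL.
Steady-state trough Cmin,ss = C₀·f/(1−f) ≈ 59.667 × 0.0884/0.9116 ≈ 5.786 μg/mL.
Trough 5.8 μg/mL vs MEC 7 μg/mL: subtherapeutic.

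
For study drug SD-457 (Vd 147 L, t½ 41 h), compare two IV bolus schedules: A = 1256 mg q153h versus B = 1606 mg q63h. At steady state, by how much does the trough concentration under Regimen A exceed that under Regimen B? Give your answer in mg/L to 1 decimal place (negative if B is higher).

-5.1 mg/L

Regimen A: f = (1/2)^(153/41) ≈ 0.0753; Cmin,ss = (1256/147)·f/(1−f) ≈ 0.696 mg/L.
Regimen B: f = (1/2)^(63/41) ≈ 0.3447; Cmin,ss = (1606/147)·f/(1−f) ≈ 5.747 mg/L.
Difference ≈ 0.696 − 5.747 ≈ -5.051 mg/L.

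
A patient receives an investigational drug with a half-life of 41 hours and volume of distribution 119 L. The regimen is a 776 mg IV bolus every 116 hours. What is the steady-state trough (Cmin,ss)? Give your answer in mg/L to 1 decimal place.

1.1 mg/L

τ/t½ = 116/41 ≈ 2.8293, so fraction remaining f = (1/2)^(116/41) ≈ 0.1407.
At steady state, accumulation factor R = 1/(1 − e^(−kτ)) ≈ 1.1637.
Each bolus raises the concentration by D/Vd = 776/119 ≈ 6.521 mg/L.
Steady-state peak Cmax,ss = C₀·R ≈ 6.521 × 1.1637 ≈ 7.588 mg/L.
One interval later, Cmin,ss = Cmax,ss·e^(−kτ) ≈ 7.588 × 0.1407 ≈ 1.068 mg/L.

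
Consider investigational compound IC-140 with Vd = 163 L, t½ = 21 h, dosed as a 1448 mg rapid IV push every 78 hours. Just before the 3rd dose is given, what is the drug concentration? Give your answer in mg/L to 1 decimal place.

f = (1/2)^(τ/t½) = (1/2)^(78/21) ≈ 0.0762.
C₀ = D/Vd = 1448/163 ≈ 8.883 mg/L.
Before the 3rd dose, 2 doses have been given. Superposition: Cmin = C₀·(f + f²).
≈ 8.883 × (0.0762 + 0.0058) ≈ 8.883 × 0.0820 ≈ 0.728 mg/L.

0.7 mg/L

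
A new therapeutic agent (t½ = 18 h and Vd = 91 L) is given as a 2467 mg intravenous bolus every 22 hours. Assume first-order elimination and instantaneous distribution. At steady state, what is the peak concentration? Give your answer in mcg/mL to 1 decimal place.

47.4 mcg/mL

τ/t½ = 22/18 ≈ 1.2222, so fraction remaining f = (1/2)^(22/18) ≈ 0.4286.
At steady state, accumulation factor R = 1/(1 − e^(−kτ)) ≈ 1.7501.
Each bolus raises the concentration by D/Vd = 2467/91 ≈ 27.110 mcg/mL.
Steady-state peak Cmax,ss = C₀·R ≈ 27.110 × 1.7501 ≈ 47.445 mcg/mL.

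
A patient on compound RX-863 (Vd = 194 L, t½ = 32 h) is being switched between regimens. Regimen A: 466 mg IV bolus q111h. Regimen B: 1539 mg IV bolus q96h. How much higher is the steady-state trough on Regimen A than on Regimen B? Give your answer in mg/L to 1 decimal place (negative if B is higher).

-0.9 mg/L

Regimen A: f = (1/2)^(111/32) ≈ 0.0903; Cmin,ss = (466/194)·f/(1−f) ≈ 0.238 mg/L.
Regimen B: f = (1/2)^(96/32) ≈ 0.1250; Cmin,ss = (1539/194)·f/(1−f) ≈ 1.133 mg/L.
Difference ≈ 0.238 − 1.133 ≈ -0.895 mg/L.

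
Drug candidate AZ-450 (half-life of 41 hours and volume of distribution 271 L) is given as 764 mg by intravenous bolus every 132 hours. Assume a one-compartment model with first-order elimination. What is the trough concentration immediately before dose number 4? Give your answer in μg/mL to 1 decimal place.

0.3 μg/mL

f = (1/2)^(τ/t½) = (1/2)^(132/41) ≈ 0.1074.
C₀ = D/Vd = 764/271 ≈ 2.819 μg/mL.
Before the 4th dose, 3 doses have been given. Superposition: Cmin = C₀·(f + f² + … + f^3).
≈ 2.819 × (0.1074 + 0.0115 + 0.0012) ≈ 2.819 × 0.1201 ≈ 0.339 μg/mL.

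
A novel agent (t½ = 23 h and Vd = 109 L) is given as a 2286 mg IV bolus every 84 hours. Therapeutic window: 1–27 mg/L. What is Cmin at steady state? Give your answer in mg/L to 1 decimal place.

1.8 mg/L

Over one 84-h interval, 84/23 ≈ 3.6522 half-lives elapse, leaving f ≈ 0.0795 of each dose.
Each bolus raises the concentration by D/Vd = 2286/109 ≈ 20.972 mg/L.
Steady-state trough Cmin,ss = C₀·f/(1−f) ≈ 20.972 × 0.0795/0.9205 ≈ 1.811 mg/L.
Trough 1.8 mg/L vs MEC 1 mg/L: adequate.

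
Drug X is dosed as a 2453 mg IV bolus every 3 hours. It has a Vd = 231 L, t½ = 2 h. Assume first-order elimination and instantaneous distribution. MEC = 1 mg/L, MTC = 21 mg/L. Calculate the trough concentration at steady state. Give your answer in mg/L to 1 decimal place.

τ/t½ = 3/2 ≈ 1.5, so fraction remaining f = (1/2)^(3/2) ≈ 0.3536.
Each bolus raises the concentration by D/Vd = 2453/231 ≈ 10.619 mg/L.
Steady-state trough Cmin,ss = C₀·f/(1−f) ≈ 10.619 × 0.3536/0.6464 ≈ 5.809 mg/L.
Trough 5.8 mg/L vs MEC 1 mg/L: adequate.

5.8 mg/L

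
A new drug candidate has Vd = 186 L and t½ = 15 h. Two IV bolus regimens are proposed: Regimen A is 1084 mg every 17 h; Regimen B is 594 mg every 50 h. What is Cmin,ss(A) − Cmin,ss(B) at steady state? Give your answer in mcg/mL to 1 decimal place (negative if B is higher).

Regimen A: f = (1/2)^(17/15) ≈ 0.4559; Cmin,ss = (1084/186)·f/(1−f) ≈ 4.883 mcg/mL.
Regimen B: f = (1/2)^(50/15) ≈ 0.0992; Cmin,ss = (594/186)·f/(1−f) ≈ 0.352 mcg/mL.
Difference ≈ 4.883 − 0.352 ≈ 4.531 mcg/mL.

4.5 mcg/mL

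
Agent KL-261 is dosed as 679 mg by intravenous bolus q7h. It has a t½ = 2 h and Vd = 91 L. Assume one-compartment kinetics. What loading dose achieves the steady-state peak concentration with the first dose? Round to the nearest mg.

f = (1/2)^(7/2) ≈ 0.088388; accumulation ratio R = 1/(1−f) ≈ 1.09696.
Loading dose to hit Cmax,ss on first dose: D_load = D_maint·R ≈ 679 × 1.09696 ≈ 744.84 mg.

745 mg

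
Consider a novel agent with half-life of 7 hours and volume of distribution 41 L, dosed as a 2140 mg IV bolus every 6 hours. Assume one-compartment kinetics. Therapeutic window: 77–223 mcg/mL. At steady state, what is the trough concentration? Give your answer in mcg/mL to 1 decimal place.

64.3 mcg/mL

k = ln2/t½ = ln2/7 ≈ 0.099021 h⁻¹; fraction remaining f = e^(−kτ) = e^(−0.099021×6) ≈ 0.5520.
Each bolus raises the concentration by D/Vd = 2140/41 ≈ 52.195 mcg/mL.
Steady-state trough Cmin,ss = C₀·f/(1−f) ≈ 52.195 × 0.5520/0.4480 ≈ 64.312 mcg/mL.
Trough 64.3 mcg/mL vs MEC 77 mcg/mL: subtherapeutic.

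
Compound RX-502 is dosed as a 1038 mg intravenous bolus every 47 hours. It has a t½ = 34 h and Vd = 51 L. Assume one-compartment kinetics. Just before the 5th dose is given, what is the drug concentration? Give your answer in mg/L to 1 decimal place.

f = (1/2)^(τ/t½) = (1/2)^(47/34) ≈ 0.3836.
C₀ = D/Vd = 1038/51 ≈ 20.353 mg/L.
Before the 5th dose, 4 doses have been given. Superposition: Cmin = C₀·(f + f² + … + f^4).
≈ 20.353 × (0.3836 + 0.1471 + 0.0564 + 0.0217) ≈ 20.353 × 0.6088 ≈ 12.391 mg/L.

12.4 mg/L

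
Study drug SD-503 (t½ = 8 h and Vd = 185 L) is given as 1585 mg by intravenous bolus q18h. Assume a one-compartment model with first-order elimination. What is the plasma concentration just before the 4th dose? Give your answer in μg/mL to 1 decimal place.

f = (1/2)^(τ/t½) = (1/2)^(18/8) ≈ 0.2102.
C₀ = D/Vd = 1585/185 ≈ 8.568 μg/mL.
Before the 4th dose, 3 doses have been given. Superposition: Cmin = C₀·(f + f² + … + f^3).
≈ 8.568 × (0.2102 + 0.0442 + 0.0093) ≈ 8.568 × 0.2637 ≈ 2.259 μg/mL.

2.3 μg/mL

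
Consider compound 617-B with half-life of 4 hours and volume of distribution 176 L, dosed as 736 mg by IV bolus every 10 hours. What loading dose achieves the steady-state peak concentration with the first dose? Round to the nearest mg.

894 mg

f = (1/2)^(10/4) ≈ 0.176777; accumulation ratio R = 1/(1−f) ≈ 1.21474.
Loading dose to hit Cmax,ss on first dose: D_load = D_maint·R ≈ 736 × 1.21474 ≈ 894.05 mg.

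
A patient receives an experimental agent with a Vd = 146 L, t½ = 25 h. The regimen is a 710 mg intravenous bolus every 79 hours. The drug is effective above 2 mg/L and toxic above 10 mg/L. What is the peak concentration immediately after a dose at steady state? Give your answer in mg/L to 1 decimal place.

5.5 mg/L

τ/t½ = 79/25 ≈ 3.16, so fraction remaining f = (1/2)^(79/25) ≈ 0.1119.
Accumulation ratio R = 1/(1 − f) ≈ 1/0.8881 ≈ 1.1260.
Single-dose peak C₀ = D/Vd = 710/146 ≈ 4.863 mg/L.
Steady-state peak Cmax,ss = C₀·R ≈ 4.863 × 1.1260 ≈ 5.476 mg/L.
Peak 5.5 mg/L vs MTC 10 mg/L: below toxic threshold.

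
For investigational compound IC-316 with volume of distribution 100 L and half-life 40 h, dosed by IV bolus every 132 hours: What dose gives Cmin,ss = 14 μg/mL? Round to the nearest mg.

τ/t½ = 132/40 ≈ 3.3, so f = (1/2)^(132/40) ≈ 0.101532.
Cmin,ss = (D/Vd)·f/(1−f), so D = Cmin,ss·Vd·(1−f)/f.
D = 14 × 100 × (1−f)/f ≈ 14 × 100 × 8.84911 ≈ 12388.75 mg.

12389 mg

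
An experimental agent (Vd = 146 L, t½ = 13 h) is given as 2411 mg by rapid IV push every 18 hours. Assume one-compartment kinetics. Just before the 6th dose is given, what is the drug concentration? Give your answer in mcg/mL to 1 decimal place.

f = (1/2)^(τ/t½) = (1/2)^(18/13) ≈ 0.3830.
C₀ = D/Vd = 2411/146 ≈ 16.514 mcg/mL.
Before the 6th dose, 5 doses have been given. Superposition: Cmin = C₀·(f + f² + … + f^5).
≈ 16.514 × (0.3830 + 0.1467 + 0.0562 + 0.0215 + 0.0082) ≈ 16.514 × 0.6156 ≈ 10.166 mcg/mL.

10.2 mcg/mL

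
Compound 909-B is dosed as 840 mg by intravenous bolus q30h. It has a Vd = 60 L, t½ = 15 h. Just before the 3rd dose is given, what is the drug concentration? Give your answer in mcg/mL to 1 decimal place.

4.4 mcg/mL

f = (1/2)^(τ/t½) = (1/2)^(30/15) ≈ 0.2500.
C₀ = D/Vd = 840/60 ≈ 14.000 mcg/mL.
Before the 3rd dose, 2 doses have been given. Superposition: Cmin = C₀·(f + f²).
≈ 14.000 × (0.2500 + 0.0625) ≈ 14.000 × 0.3125 ≈ 4.375 mcg/mL.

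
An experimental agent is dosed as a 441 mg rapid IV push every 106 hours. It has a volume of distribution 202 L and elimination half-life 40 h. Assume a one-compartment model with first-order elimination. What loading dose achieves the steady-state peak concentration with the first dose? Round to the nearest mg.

525 mg

f = (1/2)^(106/40) ≈ 0.159320; accumulation ratio R = 1/(1−f) ≈ 1.18951.
Loading dose to hit Cmax,ss on first dose: D_load = D_maint·R ≈ 441 × 1.18951 ≈ 524.57 mg.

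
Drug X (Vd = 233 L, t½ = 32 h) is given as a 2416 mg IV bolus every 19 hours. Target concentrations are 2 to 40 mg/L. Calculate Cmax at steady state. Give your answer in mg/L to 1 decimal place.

30.7 mg/L

Over one 19-h interval, 19/32 ≈ 0.59375 half-lives elapse, leaving f ≈ 0.6626 of each dose.
At steady state, accumulation factor R = 1/(1 − e^(−kτ)) ≈ 2.9638.
Single-dose peak C₀ = D/Vd = 2416/233 ≈ 10.369 mg/L.
Steady-state peak Cmax,ss = C₀·R ≈ 10.369 × 2.9638 ≈ 30.732 mg/L.
Peak 30.7 mg/L vs MTC 40 mg/L: below toxic threshold.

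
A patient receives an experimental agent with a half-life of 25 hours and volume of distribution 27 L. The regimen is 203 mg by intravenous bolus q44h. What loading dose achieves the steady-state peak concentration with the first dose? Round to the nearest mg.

f = (1/2)^(44/25) ≈ 0.295248; accumulation ratio R = 1/(1−f) ≈ 1.41894.
Loading dose to hit Cmax,ss on first dose: D_load = D_maint·R ≈ 203 × 1.41894 ≈ 288.04 mg.

288 mg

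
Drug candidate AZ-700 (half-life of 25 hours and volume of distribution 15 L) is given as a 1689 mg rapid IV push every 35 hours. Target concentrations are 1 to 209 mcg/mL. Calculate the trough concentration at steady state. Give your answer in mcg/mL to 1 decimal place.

Over one 35-h interval, 35/25 ≈ 1.4 half-lives elapse, leaving f ≈ 0.3789 of each dose.
Accumulation ratio R = 1/(1 − f) ≈ 1/0.6211 ≈ 1.6100.
Single-dose peak C₀ = D/Vd = 1689/15 ≈ 112.600 mcg/mL.
Steady-state peak Cmax,ss = C₀·R ≈ 112.600 × 1.6100 ≈ 181.286 mcg/mL.
One interval later, Cmin,ss = Cmax,ss·e^(−kτ) ≈ 181.286 × 0.3789 ≈ 68.689 mcg/mL.
Trough 68.7 mcg/mL vs MEC 1 mcg/mL: adequate.

68.7 mcg/mL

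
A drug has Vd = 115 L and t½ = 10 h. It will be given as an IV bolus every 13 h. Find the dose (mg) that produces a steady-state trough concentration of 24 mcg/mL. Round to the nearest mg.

4036 mg

τ/t½ = 13/10 ≈ 1.3, so f = (1/2)^(13/10) ≈ 0.406126.
Cmin,ss = (D/Vd)·f/(1−f), so D = Cmin,ss·Vd·(1−f)/f.
D = 24 × 115 × (1−f)/f ≈ 24 × 115 × 1.46229 ≈ 4035.92 mg.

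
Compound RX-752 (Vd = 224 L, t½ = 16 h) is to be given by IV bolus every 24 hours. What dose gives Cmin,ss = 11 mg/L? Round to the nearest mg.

τ/t½ = 24/16 ≈ 1.5, so f = (1/2)^(24/16) ≈ 0.353553.
Cmin,ss = (D/Vd)·f/(1−f), so D = Cmin,ss·Vd·(1−f)/f.
D = 11 × 224 × (1−f)/f ≈ 11 × 224 × 1.82843 ≈ 4505.25 mg.

4505 mg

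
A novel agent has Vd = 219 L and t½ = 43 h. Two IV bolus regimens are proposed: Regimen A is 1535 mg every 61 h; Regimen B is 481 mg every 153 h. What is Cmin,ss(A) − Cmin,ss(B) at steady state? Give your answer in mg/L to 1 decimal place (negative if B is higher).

Regimen A: f = (1/2)^(61/43) ≈ 0.3741; Cmin,ss = (1535/219)·f/(1−f) ≈ 4.189 mg/L.
Regimen B: f = (1/2)^(153/43) ≈ 0.0849; Cmin,ss = (481/219)·f/(1−f) ≈ 0.204 mg/L.
Difference ≈ 4.189 − 0.204 ≈ 3.985 mg/L.

4.0 mg/L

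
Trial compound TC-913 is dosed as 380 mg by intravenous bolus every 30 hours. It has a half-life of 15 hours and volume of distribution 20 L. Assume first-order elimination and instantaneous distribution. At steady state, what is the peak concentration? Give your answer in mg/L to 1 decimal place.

25.3 mg/L

τ = 30 h = 2 half-lives, so f = (1/2)^2 = 0.25.
Accumulation ratio R = 1/(1 − f) = 1/0.75 = 4/3.
Single-dose peak C₀ = D/Vd = 380/20 = 19 mg/L.
Steady-state peak Cmax,ss = C₀·R = 19 × 4/3 ≈ 25.333 mg/L.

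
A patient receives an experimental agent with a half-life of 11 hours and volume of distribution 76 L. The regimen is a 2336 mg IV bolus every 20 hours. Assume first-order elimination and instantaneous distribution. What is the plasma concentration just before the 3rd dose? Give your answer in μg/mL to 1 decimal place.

f = (1/2)^(τ/t½) = (1/2)^(20/11) ≈ 0.2836.
C₀ = D/Vd = 2336/76 ≈ 30.737 μg/mL.
Before the 3rd dose, 2 doses have been given. Superposition: Cmin = C₀·(f + f²).
≈ 30.737 × (0.2836 + 0.0804) ≈ 30.737 × 0.3640 ≈ 11.188 μg/mL.

11.2 μg/mL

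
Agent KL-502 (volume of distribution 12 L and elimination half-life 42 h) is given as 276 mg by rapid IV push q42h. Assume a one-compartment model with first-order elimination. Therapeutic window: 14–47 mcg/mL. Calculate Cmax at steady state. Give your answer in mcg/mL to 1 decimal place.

The dosing interval is 1 half-life, so f = 2^(−1) = 0.5.
Accumulation ratio R = 1/(1 − f) = 1/0.5 = 2/1.
Single-dose peak C₀ = D/Vd = 276/12 = 23 mcg/mL.
Steady-state peak Cmax,ss = C₀·R = 23 × 2/1 ≈ 46.000 mcg/mL.
Peak 46.0 mcg/mL vs MTC 47 mcg/mL: below toxic threshold.

46.0 mcg/mL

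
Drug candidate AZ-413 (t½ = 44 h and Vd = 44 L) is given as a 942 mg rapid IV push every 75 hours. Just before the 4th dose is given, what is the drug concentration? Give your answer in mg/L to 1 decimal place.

9.2 mg/L

f = (1/2)^(τ/t½) = (1/2)^(75/44) ≈ 0.3068.
C₀ = D/Vd = 942/44 ≈ 21.409 mg/L.
Before the 4th dose, 3 doses have been given. Superposition: Cmin = C₀·(f + f² + … + f^3).
≈ 21.409 × (0.3068 + 0.0941 + 0.0289) ≈ 21.409 × 0.4298 ≈ 9.202 mg/L.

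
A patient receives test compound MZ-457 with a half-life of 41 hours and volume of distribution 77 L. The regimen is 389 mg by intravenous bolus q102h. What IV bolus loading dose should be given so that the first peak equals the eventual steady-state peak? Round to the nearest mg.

473 mg

f = (1/2)^(102/41) ≈ 0.178277; accumulation ratio R = 1/(1−f) ≈ 1.21696.
Loading dose to hit Cmax,ss on first dose: D_load = D_maint·R ≈ 389 × 1.21696 ≈ 473.40 mg.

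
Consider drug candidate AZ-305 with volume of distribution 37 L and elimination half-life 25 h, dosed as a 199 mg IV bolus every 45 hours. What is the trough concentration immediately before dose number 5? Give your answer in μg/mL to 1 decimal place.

f = (1/2)^(τ/t½) = (1/2)^(45/25) ≈ 0.2872.
C₀ = D/Vd = 199/37 ≈ 5.378 μg/mL.
Before the 5th dose, 4 doses have been given. Superposition: Cmin = C₀·(f + f² + … + f^4).
≈ 5.378 × (0.2872 + 0.0825 + 0.0237 + 0.0068) ≈ 5.378 × 0.4002 ≈ 2.152 μg/mL.

2.2 μg/mL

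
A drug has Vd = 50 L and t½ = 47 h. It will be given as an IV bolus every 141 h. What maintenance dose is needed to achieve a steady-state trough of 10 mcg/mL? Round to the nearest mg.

3500 mg

τ/t½ = 141/47 ≈ 3, so f = (1/2)^(141/47) ≈ 0.125000.
Cmin,ss = (D/Vd)·f/(1−f), so D = Cmin,ss·Vd·(1−f)/f.
D = 10 × 50 × (1−f)/f ≈ 10 × 50 × 7.00000 ≈ 3500.00 mg.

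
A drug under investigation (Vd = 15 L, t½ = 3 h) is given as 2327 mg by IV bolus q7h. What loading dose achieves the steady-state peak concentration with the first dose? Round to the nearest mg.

2903 mg

f = (1/2)^(7/3) ≈ 0.198425; accumulation ratio R = 1/(1−f) ≈ 1.24754.
Loading dose to hit Cmax,ss on first dose: D_load = D_maint·R ≈ 2327 × 1.24754 ≈ 2903.03 mg.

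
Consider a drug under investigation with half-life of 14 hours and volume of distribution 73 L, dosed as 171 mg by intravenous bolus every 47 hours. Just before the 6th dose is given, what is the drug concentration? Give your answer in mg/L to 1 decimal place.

f = (1/2)^(τ/t½) = (1/2)^(47/14) ≈ 0.0976.
C₀ = D/Vd = 171/73 ≈ 2.342 mg/L.
Before the 6th dose, 5 doses have been given. Superposition: Cmin = C₀·(f + f² + … + f^5).
≈ 2.342 × (0.0976 + 0.0095 + 0.0009 + 0.0001 + 0.0000) ≈ 2.342 × 0.1081 ≈ 0.253 mg/L.

0.3 mg/L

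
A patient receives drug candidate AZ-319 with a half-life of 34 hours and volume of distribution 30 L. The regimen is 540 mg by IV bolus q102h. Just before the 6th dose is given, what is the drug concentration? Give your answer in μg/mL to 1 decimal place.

f = (1/2)^(τ/t½) = (1/2)^(102/34) ≈ 0.1250.
C₀ = D/Vd = 540/30 ≈ 18.000 μg/mL.
Before the 6th dose, 5 doses have been given. Superposition: Cmin = C₀·(f + f² + … + f^5).
≈ 18.000 × (0.1250 + 0.0156 + 0.0020 + 0.0002 + 0.0000) ≈ 18.000 × 0.1428 ≈ 2.570 μg/mL.

2.6 μg/mL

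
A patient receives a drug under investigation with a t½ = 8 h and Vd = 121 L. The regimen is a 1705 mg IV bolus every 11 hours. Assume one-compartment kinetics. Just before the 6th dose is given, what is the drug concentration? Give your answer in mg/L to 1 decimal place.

f = (1/2)^(τ/t½) = (1/2)^(11/8) ≈ 0.3856.
C₀ = D/Vd = 1705/121 ≈ 14.091 mg/L.
Before the 6th dose, 5 doses have been given. Superposition: Cmin = C₀·(f + f² + … + f^5).
≈ 14.091 × (0.3856 + 0.1487 + 0.0573 + 0.0221 + 0.0085) ≈ 14.091 × 0.6222 ≈ 8.767 mg/L.

8.8 mg/L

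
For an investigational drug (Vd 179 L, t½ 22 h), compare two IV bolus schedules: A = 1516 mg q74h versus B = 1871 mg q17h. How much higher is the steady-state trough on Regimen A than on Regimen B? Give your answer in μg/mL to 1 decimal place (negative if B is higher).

-13.8 μg/mL

Regimen A: f = (1/2)^(74/22) ≈ 0.0972; Cmin,ss = (1516/179)·f/(1−f) ≈ 0.912 μg/mL.
Regimen B: f = (1/2)^(17/22) ≈ 0.5853; Cmin,ss = (1871/179)·f/(1−f) ≈ 14.752 μg/mL.
Difference ≈ 0.912 − 14.752 ≈ -13.840 μg/mL.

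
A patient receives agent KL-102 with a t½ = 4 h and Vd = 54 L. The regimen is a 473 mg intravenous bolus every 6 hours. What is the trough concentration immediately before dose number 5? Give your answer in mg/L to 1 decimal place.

f = (1/2)^(τ/t½) = (1/2)^(6/4) ≈ 0.3536.
C₀ = D/Vd = 473/54 ≈ 8.759 mg/L.
Before the 5th dose, 4 doses have been given. Superposition: Cmin = C₀·(f + f² + … + f^4).
≈ 8.759 × (0.3536 + 0.1250 + 0.0442 + 0.0156) ≈ 8.759 × 0.5384 ≈ 4.716 mg/L.

4.7 mg/L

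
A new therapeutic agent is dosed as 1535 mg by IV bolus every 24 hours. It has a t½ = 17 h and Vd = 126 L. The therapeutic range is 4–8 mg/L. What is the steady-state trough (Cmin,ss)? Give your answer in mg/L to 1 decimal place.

τ/t½ = 24/17 ≈ 1.4118, so fraction remaining f = (1/2)^(24/17) ≈ 0.3759.
At steady state, accumulation factor R = 1/(1 − e^(−kτ)) ≈ 1.6023.
Each bolus raises the concentration by D/Vd = 1535/126 ≈ 12.183 mg/L.
Steady-state peak Cmax,ss = C₀·R ≈ 12.183 × 1.6023 ≈ 19.521 mg/L.
One interval later, Cmin,ss = Cmax,ss·e^(−kτ) ≈ 19.521 × 0.3759 ≈ 7.338 mg/L.
Trough 7.3 mg/L vs MEC 4 mg/L: adequate.

7.3 mg/L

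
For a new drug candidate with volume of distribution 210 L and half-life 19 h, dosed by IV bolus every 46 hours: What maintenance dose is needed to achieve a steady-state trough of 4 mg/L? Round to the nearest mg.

τ/t½ = 46/19 ≈ 2.4211, so f = (1/2)^(46/19) ≈ 0.186720.
Cmin,ss = (D/Vd)·f/(1−f), so D = Cmin,ss·Vd·(1−f)/f.
D = 4 × 210 × (1−f)/f ≈ 4 × 210 × 4.35561 ≈ 3658.71 mg.

3659 mg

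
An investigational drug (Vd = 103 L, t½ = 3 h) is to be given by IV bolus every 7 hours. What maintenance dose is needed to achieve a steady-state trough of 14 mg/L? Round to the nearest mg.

τ/t½ = 7/3 ≈ 2.3333, so f = (1/2)^(7/3) ≈ 0.198425.
Cmin,ss = (D/Vd)·f/(1−f), so D = Cmin,ss·Vd·(1−f)/f.
D = 14 × 103 × (1−f)/f ≈ 14 × 103 × 4.03969 ≈ 5825.23 mg.

5825 mg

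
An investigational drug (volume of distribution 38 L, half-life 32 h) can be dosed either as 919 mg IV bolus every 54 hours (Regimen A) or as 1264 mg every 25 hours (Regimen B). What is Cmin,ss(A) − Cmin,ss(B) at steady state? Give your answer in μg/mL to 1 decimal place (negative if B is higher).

Regimen A: f = (1/2)^(54/32) ≈ 0.3105; Cmin,ss = (919/38)·f/(1−f) ≈ 10.891 μg/mL.
Regimen B: f = (1/2)^(25/32) ≈ 0.5819; Cmin,ss = (1264/38)·f/(1−f) ≈ 46.295 μg/mL.
Difference ≈ 10.891 − 46.295 ≈ -35.404 μg/mL.

-35.4 μg/mL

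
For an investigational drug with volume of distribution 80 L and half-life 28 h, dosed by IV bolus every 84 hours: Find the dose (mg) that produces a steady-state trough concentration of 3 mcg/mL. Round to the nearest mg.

1680 mg

τ/t½ = 84/28 ≈ 3, so f = (1/2)^(84/28) ≈ 0.125000.
Cmin,ss = (D/Vd)·f/(1−f), so D = Cmin,ss·Vd·(1−f)/f.
D = 3 × 80 × (1−f)/f ≈ 3 × 80 × 7.00000 ≈ 1680.00 mg.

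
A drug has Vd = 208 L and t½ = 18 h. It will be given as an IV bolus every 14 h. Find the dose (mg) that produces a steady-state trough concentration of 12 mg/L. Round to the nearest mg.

1783 mg

τ/t½ = 14/18 ≈ 0.77778, so f = (1/2)^(14/18) ≈ 0.583265.
Cmin,ss = (D/Vd)·f/(1−f), so D = Cmin,ss·Vd·(1−f)/f.
D = 12 × 208 × (1−f)/f ≈ 12 × 208 × 0.71449 ≈ 1783.37 mg.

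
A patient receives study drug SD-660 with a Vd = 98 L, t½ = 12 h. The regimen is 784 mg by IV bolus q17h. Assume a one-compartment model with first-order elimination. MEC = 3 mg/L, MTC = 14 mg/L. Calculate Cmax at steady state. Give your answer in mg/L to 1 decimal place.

12.8 mg/L

k = ln2/t½ = ln2/12 ≈ 0.057762 h⁻¹; fraction remaining f = e^(−kτ) = e^(−0.057762×17) ≈ 0.3746.
Accumulation ratio R = 1/(1 − f) ≈ 1/0.6254 ≈ 1.5990.
Single-dose peak C₀ = D/Vd = 784/98 ≈ 8.000 mg/L.
Cmax,ss = C₀/(1 − f) ≈ 8.000/0.6254 ≈ 12.792 mg/L.
Peak 12.8 mg/L vs MTC 14 mg/L: below toxic threshold.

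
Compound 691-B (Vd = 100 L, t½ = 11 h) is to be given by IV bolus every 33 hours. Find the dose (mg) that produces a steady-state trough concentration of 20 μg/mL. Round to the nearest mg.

τ/t½ = 33/11 ≈ 3, so f = (1/2)^(33/11) ≈ 0.125000.
Cmin,ss = (D/Vd)·f/(1−f), so D = Cmin,ss·Vd·(1−f)/f.
D = 20 × 100 × (1−f)/f ≈ 20 × 100 × 7.00000 ≈ 14000.00 mg.

14000 mg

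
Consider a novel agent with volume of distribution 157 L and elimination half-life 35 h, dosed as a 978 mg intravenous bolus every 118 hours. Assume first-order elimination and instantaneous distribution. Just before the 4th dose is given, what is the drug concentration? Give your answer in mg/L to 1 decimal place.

f = (1/2)^(τ/t½) = (1/2)^(118/35) ≈ 0.0966.
C₀ = D/Vd = 978/157 ≈ 6.229 mg/L.
Before the 4th dose, 3 doses have been given. Superposition: Cmin = C₀·(f + f² + … + f^3).
≈ 6.229 × (0.0966 + 0.0093 + 0.0009) ≈ 6.229 × 0.1068 ≈ 0.665 mg/L.

0.7 mg/L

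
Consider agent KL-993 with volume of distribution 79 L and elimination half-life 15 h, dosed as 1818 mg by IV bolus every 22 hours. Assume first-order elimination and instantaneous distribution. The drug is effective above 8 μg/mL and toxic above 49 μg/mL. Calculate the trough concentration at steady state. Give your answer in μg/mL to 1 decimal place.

k = ln2/t½ = ln2/15 ≈ 0.046210 h⁻¹; fraction remaining f = e^(−kτ) = e^(−0.046210×22) ≈ 0.3618.
Each bolus raises the concentration by D/Vd = 1818/79 ≈ 23.013 μg/mL.
Steady-state trough Cmin,ss = C₀·f/(1−f) ≈ 23.013 × 0.3618/0.6382 ≈ 13.046 μg/mL.
Trough 13.0 μg/mL vs MEC 8 μg/mL: adequate.

13.0 μg/mL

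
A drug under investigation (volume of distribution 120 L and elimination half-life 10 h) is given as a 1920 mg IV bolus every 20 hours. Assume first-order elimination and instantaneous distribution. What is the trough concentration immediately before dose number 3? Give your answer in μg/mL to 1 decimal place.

5.0 μg/mL

f = (1/2)^(τ/t½) = (1/2)^(20/10) ≈ 0.2500.
C₀ = D/Vd = 1920/120 ≈ 16.000 μg/mL.
Before the 3rd dose, 2 doses have been given. Superposition: Cmin = C₀·(f + f²).
≈ 16.000 × (0.2500 + 0.0625) ≈ 16.000 × 0.3125 ≈ 5.000 μg/mL.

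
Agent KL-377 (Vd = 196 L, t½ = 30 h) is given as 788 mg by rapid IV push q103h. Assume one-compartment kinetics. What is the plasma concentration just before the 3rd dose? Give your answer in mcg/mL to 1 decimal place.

0.4 mcg/mL

f = (1/2)^(τ/t½) = (1/2)^(103/30) ≈ 0.0926.
C₀ = D/Vd = 788/196 ≈ 4.020 mcg/mL.
Before the 3rd dose, 2 doses have been given. Superposition: Cmin = C₀·(f + f²).
≈ 4.020 × (0.0926 + 0.0086) ≈ 4.020 × 0.1012 ≈ 0.407 mcg/mL.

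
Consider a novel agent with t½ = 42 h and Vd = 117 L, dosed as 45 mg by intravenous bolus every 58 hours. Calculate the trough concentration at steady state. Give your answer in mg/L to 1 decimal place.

0.2 mg/L

τ/t½ = 58/42 ≈ 1.381, so fraction remaining f = (1/2)^(58/42) ≈ 0.3840.
Each bolus raises the concentration by D/Vd = 45/117 ≈ 0.385 mg/L.
Steady-state trough Cmin,ss = C₀·f/(1−f) ≈ 0.385 × 0.3840/0.6160 ≈ 0.240 mg/L.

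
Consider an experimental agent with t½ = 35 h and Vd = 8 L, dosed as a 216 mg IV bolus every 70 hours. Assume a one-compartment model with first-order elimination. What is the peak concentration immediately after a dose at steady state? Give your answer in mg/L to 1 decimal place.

τ = 70 h = 2 half-lives, so f = (1/2)^2 = 0.25.
At steady state, R = 1/(1 − 0.25) = 4/3.
Single-dose peak C₀ = D/Vd = 216/8 = 27 mg/L.
Steady-state peak Cmax,ss = C₀·R = 27 × 4/3 ≈ 36.000 mg/L.

36.0 mg/L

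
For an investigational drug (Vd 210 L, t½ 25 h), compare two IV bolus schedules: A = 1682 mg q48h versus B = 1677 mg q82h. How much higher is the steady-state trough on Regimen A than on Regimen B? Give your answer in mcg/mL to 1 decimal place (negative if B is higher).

Regimen A: f = (1/2)^(48/25) ≈ 0.2643; Cmin,ss = (1682/210)·f/(1−f) ≈ 2.877 mcg/mL.
Regimen B: f = (1/2)^(82/25) ≈ 0.1029; Cmin,ss = (1677/210)·f/(1−f) ≈ 0.916 mcg/mL.
Difference ≈ 2.877 − 0.916 ≈ 1.961 mcg/mL.

2.0 mcg/mL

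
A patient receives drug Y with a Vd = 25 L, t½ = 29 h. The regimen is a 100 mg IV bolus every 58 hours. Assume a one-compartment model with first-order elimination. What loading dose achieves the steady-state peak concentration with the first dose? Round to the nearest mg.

133 mg

f = (1/2)^(58/29) ≈ 0.250000; accumulation ratio R = 1/(1−f) ≈ 1.33333.
Loading dose to hit Cmax,ss on first dose: D_load = D_maint·R ≈ 100 × 1.33333 ≈ 133.33 mg.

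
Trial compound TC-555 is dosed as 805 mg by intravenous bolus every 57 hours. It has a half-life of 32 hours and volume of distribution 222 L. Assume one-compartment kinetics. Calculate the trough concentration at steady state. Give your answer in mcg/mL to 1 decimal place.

Over one 57-h interval, 57/32 ≈ 1.7812 half-lives elapse, leaving f ≈ 0.2909 of each dose.
Accumulation ratio R = 1/(1 − f) ≈ 1/0.7091 ≈ 1.4102.
Single-dose peak C₀ = D/Vd = 805/222 ≈ 3.626 mcg/mL.
Cmax,ss = C₀/(1 − f) ≈ 3.626/0.7091 ≈ 5.114 mcg/mL.
Steady-state trough Cmin,ss = Cmax,ss·f ≈ 5.114 × 0.2909 ≈ 1.488 mcg/mL.

1.5 mcg/mL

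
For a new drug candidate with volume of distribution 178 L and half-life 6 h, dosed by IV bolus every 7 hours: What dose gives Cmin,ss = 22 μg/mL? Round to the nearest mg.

4875 mg

τ/t½ = 7/6 ≈ 1.1667, so f = (1/2)^(7/6) ≈ 0.445449.
Cmin,ss = (D/Vd)·f/(1−f), so D = Cmin,ss·Vd·(1−f)/f.
D = 22 × 178 × (1−f)/f ≈ 22 × 178 × 1.24493 ≈ 4875.15 mg.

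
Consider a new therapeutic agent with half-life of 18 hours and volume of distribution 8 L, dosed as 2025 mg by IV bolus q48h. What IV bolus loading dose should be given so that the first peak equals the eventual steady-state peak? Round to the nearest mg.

2404 mg

f = (1/2)^(48/18) ≈ 0.157490; accumulation ratio R = 1/(1−f) ≈ 1.18693.
Loading dose to hit Cmax,ss on first dose: D_load = D_maint·R ≈ 2025 × 1.18693 ≈ 2403.53 mg.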